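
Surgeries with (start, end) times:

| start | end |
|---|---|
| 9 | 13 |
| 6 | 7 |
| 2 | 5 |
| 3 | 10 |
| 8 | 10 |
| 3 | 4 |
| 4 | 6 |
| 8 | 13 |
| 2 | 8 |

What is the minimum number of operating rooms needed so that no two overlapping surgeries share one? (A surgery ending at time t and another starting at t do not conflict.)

4

Events (time:±→running): 2:+→1 2:+→2 3:+→3 3:+→4 … peak 4.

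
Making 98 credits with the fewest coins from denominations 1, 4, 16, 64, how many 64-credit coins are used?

1

Greedy: take as many of the largest coin as possible, then repeat with the remainder.
98 − 1×64→34 − 2×16→2 − 2×1→0
Count of 64: 1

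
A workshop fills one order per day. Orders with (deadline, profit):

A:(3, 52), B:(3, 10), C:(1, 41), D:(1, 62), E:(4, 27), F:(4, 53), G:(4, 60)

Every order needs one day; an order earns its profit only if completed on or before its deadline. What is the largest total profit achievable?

227

Take jobs in profit order; each goes to the latest open slot no later than its deadline.
Profit order: D=62 G=60 F=53 A=52 C=41 E=27 B=10
Assign: D→slot 1, G→slot 4, F→slot 3, A→slot 2, C skipped, E skipped, B skipped.
Slots: [1:D] [2:A] [3:F] [4:G]
Profit = 62 + 52 + 53 + 60 = 227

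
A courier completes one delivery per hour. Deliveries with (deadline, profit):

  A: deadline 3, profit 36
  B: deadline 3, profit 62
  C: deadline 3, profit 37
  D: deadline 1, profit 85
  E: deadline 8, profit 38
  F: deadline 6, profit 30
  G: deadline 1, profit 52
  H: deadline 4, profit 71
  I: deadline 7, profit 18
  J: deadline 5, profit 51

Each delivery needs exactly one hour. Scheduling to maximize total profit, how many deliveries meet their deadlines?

Profit order: D=85 H=71 B=62 G=52 J=51 E=38 C=37 A=36 F=30 I=18
Assign: D→slot 1, H→slot 4, B→slot 3, G skipped, J→slot 5, E→slot 8, C→slot 2, A skipped, F→slot 6, I→slot 7.
Slots: [1:D] [2:C] [3:B] [4:H] [5:J] [6:F] [7:I] [8:E]
8 of 10 scheduled.

8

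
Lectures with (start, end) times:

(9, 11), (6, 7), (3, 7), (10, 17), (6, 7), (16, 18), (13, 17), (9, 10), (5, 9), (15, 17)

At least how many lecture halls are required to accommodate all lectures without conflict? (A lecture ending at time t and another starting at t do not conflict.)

Count concurrent intervals with a sweep; the peak is the room count.
Events (time:±→running): 3:+→1 5:+→2 6:+→3 6:+→4 … peak 4.

4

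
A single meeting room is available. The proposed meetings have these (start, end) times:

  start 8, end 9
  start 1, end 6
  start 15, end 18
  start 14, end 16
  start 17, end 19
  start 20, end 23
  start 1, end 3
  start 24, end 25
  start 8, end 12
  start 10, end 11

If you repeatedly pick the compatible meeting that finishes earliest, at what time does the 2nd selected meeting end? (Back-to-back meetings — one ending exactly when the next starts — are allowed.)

9

Order by finish time; keep every interval that doesn't clash with the previous kept one.
Sorted by end: (1,3)  (1,6)  (8,9)  (10,11)  (8,12)  (14,16)  (15,18)  (17,19)  (20,23)  (24,25)
take (1,3); take (8,9); take (10,11); take (14,16); skip (15,18); take (17,19); take (20,23); take (24,25).
Selected: (1,3) (8,9) (10,11) (14,16) (17,19) (20,23) (24,25)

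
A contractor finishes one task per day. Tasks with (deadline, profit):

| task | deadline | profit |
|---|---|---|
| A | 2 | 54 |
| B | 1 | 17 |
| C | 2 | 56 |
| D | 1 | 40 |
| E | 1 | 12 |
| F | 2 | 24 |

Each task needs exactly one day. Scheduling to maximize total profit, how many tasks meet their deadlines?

Sort by profit descending; place each in the latest free slot ≤ its deadline.
Profit order: C=56 A=54 D=40 F=24 B=17 E=12
Assign: C→slot 2, A→slot 1, D skipped, F skipped, B skipped, E skipped.
Slots: [1:A] [2:C]
2 of 6 scheduled.

2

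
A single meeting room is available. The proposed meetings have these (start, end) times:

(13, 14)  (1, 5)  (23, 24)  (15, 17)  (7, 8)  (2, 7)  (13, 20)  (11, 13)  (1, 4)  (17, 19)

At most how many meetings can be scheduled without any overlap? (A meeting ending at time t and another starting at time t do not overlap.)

Order by finish time; keep every interval that doesn't clash with the previous kept one.
Sorted by end: (1,4)  (1,5)  (2,7)  (7,8)  (11,13)  (13,14)  (15,17)  (17,19)  (13,20)  (23,24)
take (1,4); skip (2,7); take (7,8); take (11,13); take (13,14); take (15,17); take (17,19); take (23,24).
Selected 7 meetings.

7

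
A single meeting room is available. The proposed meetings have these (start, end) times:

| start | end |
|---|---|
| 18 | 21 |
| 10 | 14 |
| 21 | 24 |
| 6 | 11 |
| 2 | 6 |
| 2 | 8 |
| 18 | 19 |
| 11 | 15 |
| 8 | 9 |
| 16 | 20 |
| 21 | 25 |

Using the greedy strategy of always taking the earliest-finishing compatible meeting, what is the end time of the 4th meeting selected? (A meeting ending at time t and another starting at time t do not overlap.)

Sort by end time and greedily take each interval whose start is ≥ the last chosen end.
By end time: (2,6), (2,8), (8,9), (6,11), (10,14), (11,15), (18,19), (16,20), (18,21), (21,24), (21,25).
Pick (2,6); next start ≥ 6 → (8,9); next start ≥ 9 → (10,14); next start ≥ 14 → (18,19); next start ≥ 19 → (21,24).
Selected: (2,6) (8,9) (10,14) (18,19) (21,24)

19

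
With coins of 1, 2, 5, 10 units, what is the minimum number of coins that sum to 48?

7

48 = 4×10 + 1×5 + 1×2 + 1×1
Total coins = 4 + 1 + 1 + 1 = 7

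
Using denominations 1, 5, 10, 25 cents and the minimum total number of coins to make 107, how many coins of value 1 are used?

2

107 = 4×25 + 1×5 + 2×1
Count of 1: 2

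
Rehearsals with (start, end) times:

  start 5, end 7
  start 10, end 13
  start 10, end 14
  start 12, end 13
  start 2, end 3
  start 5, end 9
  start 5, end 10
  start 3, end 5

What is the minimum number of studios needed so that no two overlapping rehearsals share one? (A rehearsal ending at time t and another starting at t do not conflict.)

Count concurrent intervals with a sweep; the peak is the room count.
Events (time:±→running): 2:+→1 3:-→0 3:+→1 5:-→0 5:+→1 5:+→2 5:+→3 … peak 3.

3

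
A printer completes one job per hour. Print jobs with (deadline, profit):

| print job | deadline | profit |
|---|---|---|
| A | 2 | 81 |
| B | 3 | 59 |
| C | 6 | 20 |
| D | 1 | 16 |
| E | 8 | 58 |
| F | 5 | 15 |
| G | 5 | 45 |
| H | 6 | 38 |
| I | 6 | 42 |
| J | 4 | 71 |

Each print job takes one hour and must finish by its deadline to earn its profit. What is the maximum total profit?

394

Profit order: A=81 J=71 B=59 E=58 G=45 I=42 H=38 C=20 D=16 F=15
Assign: A→slot 2, J→slot 4, B→slot 3, E→slot 8, G→slot 5, I→slot 6, H→slot 1, C skipped, D skipped, F skipped.
Slots: [1:H] [2:A] [3:B] [4:J] [5:G] [6:I] [8:E]
Profit = 38 + 81 + 59 + 71 + 45 + 42 + 58 = 394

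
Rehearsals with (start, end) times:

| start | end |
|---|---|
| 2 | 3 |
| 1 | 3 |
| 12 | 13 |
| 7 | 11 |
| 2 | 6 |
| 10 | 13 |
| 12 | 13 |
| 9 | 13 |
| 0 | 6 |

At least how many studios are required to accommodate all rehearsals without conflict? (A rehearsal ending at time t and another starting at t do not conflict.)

The answer is the maximum number of intervals overlapping at any instant.
starts: [0, 1, 2, 2, 7, 9, 10, 12, 12]
ends:   [3, 3, 6, 6, 11, 13, 13, 13, 13]
s0→1 s1→2 s2→3 s2→4  — peak 4.

4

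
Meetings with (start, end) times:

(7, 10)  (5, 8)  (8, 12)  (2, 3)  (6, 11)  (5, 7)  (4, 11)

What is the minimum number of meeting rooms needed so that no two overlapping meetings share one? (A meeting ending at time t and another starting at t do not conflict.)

4

The answer is the maximum number of intervals overlapping at any instant.
starts: [2, 4, 5, 5, 6, 7, 8]
ends:   [3, 7, 8, 10, 11, 11, 12]
s2→1 e3→0 s4→1 s5→2 s5→3 s6→4  — peak 4.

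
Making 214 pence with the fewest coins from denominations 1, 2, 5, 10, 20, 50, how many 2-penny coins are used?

214 − 4×50→14 − 1×10→4 − 2×2→0
Count of 2: 2

2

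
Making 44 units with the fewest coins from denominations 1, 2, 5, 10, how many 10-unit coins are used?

44 = 4×10 + 2×2
Count of 10: 4

4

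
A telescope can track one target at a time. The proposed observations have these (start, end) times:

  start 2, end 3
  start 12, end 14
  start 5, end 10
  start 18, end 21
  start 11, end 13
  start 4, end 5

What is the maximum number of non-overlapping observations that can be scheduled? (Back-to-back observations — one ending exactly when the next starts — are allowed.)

5

Greedy by earliest finish: after sorting by end time, pick each interval compatible with the last pick.
By end time: (2,3), (4,5), (5,10), (11,13), (12,14), (18,21).
Pick (2,3); next start ≥ 3 → (4,5); next start ≥ 5 → (5,10); next start ≥ 10 → (11,13); next start ≥ 13 → (18,21).
Selected 5 observations.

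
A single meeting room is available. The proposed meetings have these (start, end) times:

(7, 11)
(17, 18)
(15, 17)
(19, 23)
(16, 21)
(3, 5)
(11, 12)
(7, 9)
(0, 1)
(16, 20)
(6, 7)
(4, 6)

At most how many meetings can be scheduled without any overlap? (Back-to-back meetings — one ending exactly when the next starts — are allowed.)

Order by finish time; keep every interval that doesn't clash with the previous kept one.
Sorted by end: (0,1)  (3,5)  (4,6)  (6,7)  (7,9)  (7,11)  (11,12)  (15,17)  (17,18)  (16,20)  (16,21)  (19,23)
take (0,1); take (3,5); take (6,7); take (7,9); take (11,12); take (15,17); take (17,18); take (19,23).
Selected 8 meetings.

8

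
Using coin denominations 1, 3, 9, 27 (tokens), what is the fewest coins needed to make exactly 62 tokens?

Use the largest denomination that fits, subtract, and repeat.
62 − 2×27→8 − 2×3→2 − 2×1→0
Total coins = 2 + 2 + 2 = 6

6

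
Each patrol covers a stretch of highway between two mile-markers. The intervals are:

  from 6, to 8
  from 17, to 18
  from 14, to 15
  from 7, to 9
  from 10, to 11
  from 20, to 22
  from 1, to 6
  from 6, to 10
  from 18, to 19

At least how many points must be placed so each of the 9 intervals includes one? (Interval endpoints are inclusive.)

6

Sort by right endpoint; whenever an interval is uncovered, place a point at its right end.
Sorted: [1,6] [6,8] [7,9] [6,10] [10,11] [14,15] [17,18] [18,19] [20,22]
{[1,6],[6,8]} hit by 6; {[7,9],[6,10]} hit by 9; {[10,11]} hit by 11; {[14,15]} hit by 15; {[17,18],[18,19]} hit by 18; {[20,22]} hit by 22.
Points: 6, 9, 11, 15, 18, 22 (6 total).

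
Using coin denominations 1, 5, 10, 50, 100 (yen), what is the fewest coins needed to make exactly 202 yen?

4

202 = 2×100 + 2×1
Total coins = 2 + 2 = 4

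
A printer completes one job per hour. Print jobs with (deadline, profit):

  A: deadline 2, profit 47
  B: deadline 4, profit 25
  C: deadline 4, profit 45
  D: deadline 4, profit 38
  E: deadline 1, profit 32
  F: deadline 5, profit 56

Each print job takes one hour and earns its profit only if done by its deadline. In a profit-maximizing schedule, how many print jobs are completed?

5

Profit order: F=56 A=47 C=45 D=38 E=32 B=25
Assign: F→slot 5, A→slot 2, C→slot 4, D→slot 3, E→slot 1, B skipped.
Slots: [1:E] [2:A] [3:D] [4:C] [5:F]
5 of 6 scheduled.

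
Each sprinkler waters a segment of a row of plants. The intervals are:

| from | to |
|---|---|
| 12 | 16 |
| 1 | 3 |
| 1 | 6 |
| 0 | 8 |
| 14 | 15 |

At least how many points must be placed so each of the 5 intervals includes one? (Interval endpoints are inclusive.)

2

By right end: [1,3]  [1,6]  [0,8]  [14,15]  [12,16]
[1,3] uncovered → point at 3; [14,15] uncovered → point at 15.
Points: 3, 15 (2 total).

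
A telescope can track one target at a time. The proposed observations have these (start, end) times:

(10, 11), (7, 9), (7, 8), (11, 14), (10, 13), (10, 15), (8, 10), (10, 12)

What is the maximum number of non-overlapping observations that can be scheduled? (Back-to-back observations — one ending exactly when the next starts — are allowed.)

4

By end time: (7,8), (7,9), (8,10), (10,11), (10,12), (10,13), (11,14), (10,15).
Pick (7,8); next start ≥ 8 → (8,10); next start ≥ 10 → (10,11); next start ≥ 11 → (11,14).
Selected 4 observations.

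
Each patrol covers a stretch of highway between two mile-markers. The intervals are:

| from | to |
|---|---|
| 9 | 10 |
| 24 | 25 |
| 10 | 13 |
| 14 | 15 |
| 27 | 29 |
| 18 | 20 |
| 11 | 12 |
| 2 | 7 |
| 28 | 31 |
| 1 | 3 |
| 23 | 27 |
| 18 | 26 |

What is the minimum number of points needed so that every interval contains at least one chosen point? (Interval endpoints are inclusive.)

Process intervals by earliest right end; each time one isn't hit yet, stab at its right endpoint.
By right end: [1,3]  [2,7]  [9,10]  [11,12]  [10,13]  [14,15]  [18,20]  [24,25]  [18,26]  [23,27]  [27,29]  [28,31]
[1,3] uncovered → point at 3; [9,10] uncovered → point at 10; [11,12] uncovered → point at 12; [14,15] uncovered → point at 15; [18,20] uncovered → point at 20; [24,25] uncovered → point at 25; [27,29] uncovered → point at 29.
Points: 3, 10, 12, 15, 20, 25, 29 (7 total).

7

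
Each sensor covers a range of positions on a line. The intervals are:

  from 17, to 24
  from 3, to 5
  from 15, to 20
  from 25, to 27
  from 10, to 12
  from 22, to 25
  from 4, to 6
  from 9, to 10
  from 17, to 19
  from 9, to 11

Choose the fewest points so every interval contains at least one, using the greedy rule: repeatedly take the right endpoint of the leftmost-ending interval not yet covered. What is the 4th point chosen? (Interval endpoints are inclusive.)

Sort by right endpoint; whenever an interval is uncovered, place a point at its right end.
By right end: [3,5]  [4,6]  [9,10]  [9,11]  [10,12]  [17,19]  [15,20]  [17,24]  [22,25]  [25,27]
[3,5] uncovered → point at 5; [9,10] uncovered → point at 10; [17,19] uncovered → point at 19; [22,25] uncovered → point at 25.
Points: 5, 10, 19, 25 (4 total).

25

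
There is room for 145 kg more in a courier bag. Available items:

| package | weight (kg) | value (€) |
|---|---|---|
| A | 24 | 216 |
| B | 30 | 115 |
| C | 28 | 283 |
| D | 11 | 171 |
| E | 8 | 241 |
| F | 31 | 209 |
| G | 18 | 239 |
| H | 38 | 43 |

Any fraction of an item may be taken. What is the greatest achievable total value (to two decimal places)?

Order: E (241/8=30.12) > D (171/11=15.55) > G (239/18=13.28) > C (283/28=10.11) > A (216/24=9.00) > F (209/31=6.74) > B (115/30=3.83) > H (43/38=1.13)
Fill: take E (8 @ 241) → take D (11 @ 171) → take G (18 @ 239) → take C (28 @ 283) → take A (24 @ 216) → take F (31 @ 209) → take 25/30 of B → 95.83; 145/145 used.
Total value = 1454.83

1454.83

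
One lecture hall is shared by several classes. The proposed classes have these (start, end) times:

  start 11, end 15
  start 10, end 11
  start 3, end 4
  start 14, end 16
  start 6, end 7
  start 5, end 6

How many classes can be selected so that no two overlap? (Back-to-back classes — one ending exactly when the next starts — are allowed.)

5

Sort by end time and greedily take each interval whose start is ≥ the last chosen end.
By end time: (3,4), (5,6), (6,7), (10,11), (11,15), (14,16).
Pick (3,4); next start ≥ 4 → (5,6); next start ≥ 6 → (6,7); next start ≥ 7 → (10,11); next start ≥ 11 → (11,15).
Selected 5 classes.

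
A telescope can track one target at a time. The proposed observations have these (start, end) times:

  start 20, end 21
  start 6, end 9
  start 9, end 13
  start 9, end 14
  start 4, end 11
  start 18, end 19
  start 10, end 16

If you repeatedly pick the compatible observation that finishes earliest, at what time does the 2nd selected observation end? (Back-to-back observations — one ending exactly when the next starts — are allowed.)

13

Sorted by end: (6,9)  (4,11)  (9,13)  (9,14)  (10,16)  (18,19)  (20,21)
take (6,9); skip (4,11); take (9,13); take (18,19); take (20,21).
Selected: (6,9) (9,13) (18,19) (20,21)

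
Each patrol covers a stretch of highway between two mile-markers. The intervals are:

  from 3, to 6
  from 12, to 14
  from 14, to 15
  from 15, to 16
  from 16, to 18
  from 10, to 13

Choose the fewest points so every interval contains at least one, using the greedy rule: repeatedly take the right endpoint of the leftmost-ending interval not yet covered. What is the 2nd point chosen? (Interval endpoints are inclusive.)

Process intervals by earliest right end; each time one isn't hit yet, stab at its right endpoint.
By right end: [3,6]  [10,13]  [12,14]  [14,15]  [15,16]  [16,18]
[3,6] uncovered → point at 6; [10,13] uncovered → point at 13; [14,15] uncovered → point at 15; [16,18] uncovered → point at 18.
Points: 6, 13, 15, 18 (4 total).

13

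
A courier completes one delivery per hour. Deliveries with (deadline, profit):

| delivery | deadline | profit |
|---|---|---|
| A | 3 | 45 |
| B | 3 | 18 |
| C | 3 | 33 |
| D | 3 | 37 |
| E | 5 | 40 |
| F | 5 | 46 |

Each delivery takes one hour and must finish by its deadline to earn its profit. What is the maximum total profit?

201

Profit order: F=46 A=45 E=40 D=37 C=33 B=18
Assign: F→slot 5, A→slot 3, E→slot 4, D→slot 2, C→slot 1, B skipped.
Slots: [1:C] [2:D] [3:A] [4:E] [5:F]
Profit = 33 + 37 + 45 + 40 + 46 = 201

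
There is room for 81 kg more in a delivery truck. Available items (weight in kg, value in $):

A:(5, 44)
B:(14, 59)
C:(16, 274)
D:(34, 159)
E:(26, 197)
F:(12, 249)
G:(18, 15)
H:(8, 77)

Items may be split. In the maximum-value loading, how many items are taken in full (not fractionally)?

Order: F (249/12=20.75) > C (274/16=17.12) > H (77/8=9.62) > A (44/5=8.80) > E (197/26=7.58) > D (159/34=4.68) > B (59/14=4.21) > G (15/18=0.83)
Fill: take F (12 @ 249) → take C (16 @ 274) → take H (8 @ 77) → take A (5 @ 44) → take E (26 @ 197) → take 14/34 of D → 65.47; 81/81 used.
5 item(s) taken whole; one partial (take 14/34 of D).

5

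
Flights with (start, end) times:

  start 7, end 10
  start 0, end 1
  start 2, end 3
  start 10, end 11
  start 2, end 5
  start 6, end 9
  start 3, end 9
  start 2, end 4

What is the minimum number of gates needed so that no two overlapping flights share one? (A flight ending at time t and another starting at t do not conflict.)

The answer is the maximum number of intervals overlapping at any instant.
Events (time:±→running): 0:+→1 1:-→0 2:+→1 2:+→2 2:+→3 … peak 3.

3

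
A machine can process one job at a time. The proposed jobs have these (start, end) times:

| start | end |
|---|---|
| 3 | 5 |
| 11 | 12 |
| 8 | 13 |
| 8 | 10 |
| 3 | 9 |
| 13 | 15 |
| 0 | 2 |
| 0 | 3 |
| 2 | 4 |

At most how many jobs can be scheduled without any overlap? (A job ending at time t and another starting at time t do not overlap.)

Sort by end time and greedily take each interval whose start is ≥ the last chosen end.
Sorted by end: (0,2)  (0,3)  (2,4)  (3,5)  (3,9)  (8,10)  (11,12)  (8,13)  (13,15)
take (0,2); take (2,4); take (8,10); take (11,12); skip (8,13); take (13,15).
Selected 5 jobs.

5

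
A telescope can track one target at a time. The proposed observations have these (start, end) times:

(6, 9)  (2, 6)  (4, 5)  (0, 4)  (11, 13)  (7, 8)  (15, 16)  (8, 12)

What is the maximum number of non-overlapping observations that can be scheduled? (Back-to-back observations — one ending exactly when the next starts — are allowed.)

Greedy by earliest finish: after sorting by end time, pick each interval compatible with the last pick.
Sorted by end: (0,4)  (4,5)  (2,6)  (7,8)  (6,9)  (8,12)  (11,13)  (15,16)
take (0,4); take (4,5); take (7,8); skip (6,9); take (8,12); take (15,16).
Selected 5 observations.

5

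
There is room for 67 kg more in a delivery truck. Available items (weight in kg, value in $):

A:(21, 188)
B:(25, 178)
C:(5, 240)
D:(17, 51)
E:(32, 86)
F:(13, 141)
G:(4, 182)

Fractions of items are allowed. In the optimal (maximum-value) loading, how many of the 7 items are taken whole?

4

Ratios (sorted): C 48.00, G 45.50, F 10.85, A 8.95, B 7.12, D 3.00, E 2.69
take C (5 @ 240); take G (4 @ 182); take F (13 @ 141); take A (21 @ 188); take 24/25 of B → 170.88. Capacity used 67/67.
4 item(s) taken whole; one partial (take 24/25 of B).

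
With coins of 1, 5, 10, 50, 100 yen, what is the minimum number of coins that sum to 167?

Use the largest denomination that fits, subtract, and repeat.
167 = 1×100 + 1×50 + 1×10 + 1×5 + 2×1
Total coins = 1 + 1 + 1 + 1 + 2 = 6

6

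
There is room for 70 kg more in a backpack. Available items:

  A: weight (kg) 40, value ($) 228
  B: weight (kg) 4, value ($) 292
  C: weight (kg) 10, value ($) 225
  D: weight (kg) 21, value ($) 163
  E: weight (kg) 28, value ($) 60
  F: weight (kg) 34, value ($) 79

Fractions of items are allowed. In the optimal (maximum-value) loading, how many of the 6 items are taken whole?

Greedy by value/weight ratio, highest first.
Order: B (292/4=73.00) > C (225/10=22.50) > D (163/21=7.76) > A (228/40=5.70) > F (79/34=2.32) > E (60/28=2.14)
Fill: take B (4 @ 292) → take C (10 @ 225) → take D (21 @ 163) → take 35/40 of A → 199.50; 70/70 used.
3 item(s) taken whole; one partial (take 35/40 of A).

3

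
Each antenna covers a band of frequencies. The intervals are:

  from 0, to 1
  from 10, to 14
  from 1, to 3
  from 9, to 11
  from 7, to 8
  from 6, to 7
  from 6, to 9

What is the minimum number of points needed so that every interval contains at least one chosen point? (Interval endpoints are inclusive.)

3

Sort by right endpoint; whenever an interval is uncovered, place a point at its right end.
Sorted: [0,1] [1,3] [6,7] [7,8] [6,9] [9,11] [10,14]
{[0,1],[1,3]} hit by 1; {[6,7],[7,8],[6,9]} hit by 7; {[9,11],[10,14]} hit by 11.
Points: 1, 7, 11 (3 total).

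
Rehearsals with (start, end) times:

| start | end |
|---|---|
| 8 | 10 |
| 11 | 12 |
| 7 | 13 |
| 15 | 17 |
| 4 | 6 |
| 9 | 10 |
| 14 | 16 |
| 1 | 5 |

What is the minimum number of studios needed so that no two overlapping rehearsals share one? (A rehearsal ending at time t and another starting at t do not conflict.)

starts: [1, 4, 7, 8, 9, 11, 14, 15]
ends:   [5, 6, 10, 10, 12, 13, 16, 17]
s1→1 s4→2 e5→1 e6→0 s7→1 s8→2 s9→3  — peak 3.

3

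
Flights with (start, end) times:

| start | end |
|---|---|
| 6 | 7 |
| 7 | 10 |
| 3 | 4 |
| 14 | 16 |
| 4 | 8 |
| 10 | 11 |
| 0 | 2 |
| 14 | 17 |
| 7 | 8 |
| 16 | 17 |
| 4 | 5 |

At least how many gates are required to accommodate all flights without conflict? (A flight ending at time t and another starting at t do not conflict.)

3

Events (time:±→running): 0:+→1 2:-→0 3:+→1 4:-→0 4:+→1 4:+→2 5:-→1 6:+→2 7:-→1 7:+→2 7:+→3 … peak 3.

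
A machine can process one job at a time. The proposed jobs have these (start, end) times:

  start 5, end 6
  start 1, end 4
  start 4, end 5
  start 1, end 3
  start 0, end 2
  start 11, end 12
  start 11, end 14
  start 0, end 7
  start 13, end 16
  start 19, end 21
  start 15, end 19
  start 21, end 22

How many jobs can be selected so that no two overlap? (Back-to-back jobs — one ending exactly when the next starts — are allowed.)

7

Greedy by earliest finish: after sorting by end time, pick each interval compatible with the last pick.
Sorted by end: (0,2)  (1,3)  (1,4)  (4,5)  (5,6)  (0,7)  (11,12)  (11,14)  (13,16)  (15,19)  (19,21)  (21,22)
take (0,2); take (4,5); take (5,6); take (11,12); take (13,16); take (19,21); take (21,22).
Selected 7 jobs.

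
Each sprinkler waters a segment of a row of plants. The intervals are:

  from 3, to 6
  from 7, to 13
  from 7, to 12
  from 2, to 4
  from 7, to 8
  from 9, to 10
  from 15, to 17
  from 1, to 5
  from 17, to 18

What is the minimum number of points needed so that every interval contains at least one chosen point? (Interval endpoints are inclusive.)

Process intervals by earliest right end; each time one isn't hit yet, stab at its right endpoint.
By right end: [2,4]  [1,5]  [3,6]  [7,8]  [9,10]  [7,12]  [7,13]  [15,17]  [17,18]
[2,4] uncovered → point at 4; [7,8] uncovered → point at 8; [9,10] uncovered → point at 10; [15,17] uncovered → point at 17.
Points: 4, 8, 10, 17 (4 total).

4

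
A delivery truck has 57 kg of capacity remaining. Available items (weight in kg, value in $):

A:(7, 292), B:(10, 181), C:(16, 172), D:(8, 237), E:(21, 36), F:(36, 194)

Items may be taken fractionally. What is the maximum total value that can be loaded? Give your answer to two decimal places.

Sort by value per unit weight and fill in that order.
Order: A (292/7=41.71) > D (237/8=29.62) > B (181/10=18.10) > C (172/16=10.75) > F (194/36=5.39) > E (36/21=1.71)
Fill: take A (7 @ 292) → take D (8 @ 237) → take B (10 @ 181) → take C (16 @ 172) → take 16/36 of F → 86.22; 57/57 used.
Total value = 968.22

968.22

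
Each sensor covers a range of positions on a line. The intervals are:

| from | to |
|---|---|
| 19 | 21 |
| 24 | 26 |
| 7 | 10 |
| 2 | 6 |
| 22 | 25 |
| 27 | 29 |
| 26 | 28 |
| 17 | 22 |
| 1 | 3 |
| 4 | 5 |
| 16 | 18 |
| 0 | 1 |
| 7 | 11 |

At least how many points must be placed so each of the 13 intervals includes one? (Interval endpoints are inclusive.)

Process intervals by earliest right end; each time one isn't hit yet, stab at its right endpoint.
Sorted: [0,1] [1,3] [4,5] [2,6] [7,10] [7,11] [16,18] [19,21] [17,22] [22,25] [24,26] [26,28] [27,29]
{[0,1],[1,3]} hit by 1; {[4,5],[2,6]} hit by 5; {[7,10],[7,11]} hit by 10; {[16,18]} hit by 18; {[19,21],[17,22]} hit by 21; {[22,25],[24,26]} hit by 25; {[26,28],[27,29]} hit by 28.
Points: 1, 5, 10, 18, 21, 25, 28 (7 total).

7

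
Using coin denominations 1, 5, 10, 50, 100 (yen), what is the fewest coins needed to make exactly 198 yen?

Greedy: take as many of the largest coin as possible, then repeat with the remainder.
198 − 1×100→98 − 1×50→48 − 4×10→8 − 1×5→3 − 3×1→0
Total coins = 1 + 1 + 4 + 1 + 3 = 10

10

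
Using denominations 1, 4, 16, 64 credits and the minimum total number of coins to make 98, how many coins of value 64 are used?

1

Use the largest denomination that fits, subtract, and repeat.
98 − 1×64→34 − 2×16→2 − 2×1→0
Count of 64: 1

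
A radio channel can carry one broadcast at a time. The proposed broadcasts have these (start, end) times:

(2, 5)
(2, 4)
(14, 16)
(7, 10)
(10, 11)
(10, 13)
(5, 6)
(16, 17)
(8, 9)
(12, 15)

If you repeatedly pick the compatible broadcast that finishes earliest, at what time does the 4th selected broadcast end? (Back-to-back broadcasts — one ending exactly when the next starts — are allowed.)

Sort by end time and greedily take each interval whose start is ≥ the last chosen end.
Sorted by end: (2,4)  (2,5)  (5,6)  (8,9)  (7,10)  (10,11)  (10,13)  (12,15)  (14,16)  (16,17)
take (2,4); take (5,6); take (8,9); take (10,11); skip (10,13); take (12,15); skip (14,16); take (16,17).
Selected: (2,4) (5,6) (8,9) (10,11) (12,15) (16,17)

11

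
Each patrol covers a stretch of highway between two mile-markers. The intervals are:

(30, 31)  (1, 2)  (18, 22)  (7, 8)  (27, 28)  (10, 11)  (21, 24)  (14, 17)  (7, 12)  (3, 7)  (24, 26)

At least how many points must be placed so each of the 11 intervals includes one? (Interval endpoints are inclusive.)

Process intervals by earliest right end; each time one isn't hit yet, stab at its right endpoint.
Sorted: [1,2] [3,7] [7,8] [10,11] [7,12] [14,17] [18,22] [21,24] [24,26] [27,28] [30,31]
{[1,2]} hit by 2; {[3,7],[7,8]} hit by 7; {[10,11],[7,12]} hit by 11; {[14,17]} hit by 17; {[18,22],[21,24]} hit by 22; {[24,26]} hit by 26; {[27,28]} hit by 28; {[30,31]} hit by 31.
Points: 2, 7, 11, 17, 22, 26, 28, 31 (8 total).

8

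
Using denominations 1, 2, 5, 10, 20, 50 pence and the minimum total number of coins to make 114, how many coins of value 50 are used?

Use the largest denomination that fits, subtract, and repeat.
114 − 2×50→14 − 1×10→4 − 2×2→0
Count of 50: 2

2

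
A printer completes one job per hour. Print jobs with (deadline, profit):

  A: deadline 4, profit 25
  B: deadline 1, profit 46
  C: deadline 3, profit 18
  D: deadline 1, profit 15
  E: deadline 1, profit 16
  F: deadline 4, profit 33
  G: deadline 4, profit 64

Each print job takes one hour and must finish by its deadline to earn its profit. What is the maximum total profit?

Profit order: G=64 B=46 F=33 A=25 C=18 E=16 D=15
Assign: G→slot 4, B→slot 1, F→slot 3, A→slot 2, C skipped, E skipped, D skipped.
Slots: [1:B] [2:A] [3:F] [4:G]
Profit = 46 + 25 + 33 + 64 = 168

168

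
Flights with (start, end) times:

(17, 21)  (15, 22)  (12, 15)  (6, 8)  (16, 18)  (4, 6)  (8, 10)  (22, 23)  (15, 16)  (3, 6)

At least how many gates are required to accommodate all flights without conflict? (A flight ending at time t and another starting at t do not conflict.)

starts: [3, 4, 6, 8, 12, 15, 15, 16, 17, 22]
ends:   [6, 6, 8, 10, 15, 16, 18, 21, 22, 23]
s3→1 s4→2 e6→1 e6→0 s6→1 e8→0 s8→1 e10→0 s12→1 e15→0 s15→1 s15→2 e16→1 s16→2 s17→3  — peak 3.

3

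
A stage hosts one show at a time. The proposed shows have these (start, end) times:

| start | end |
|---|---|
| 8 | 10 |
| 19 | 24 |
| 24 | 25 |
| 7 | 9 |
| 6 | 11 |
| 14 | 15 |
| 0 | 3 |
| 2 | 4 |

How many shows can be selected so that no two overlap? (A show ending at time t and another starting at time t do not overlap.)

5

By end time: (0,3), (2,4), (7,9), (8,10), (6,11), (14,15), (19,24), (24,25).
Pick (0,3); next start ≥ 3 → (7,9); next start ≥ 9 → (14,15); next start ≥ 15 → (19,24); next start ≥ 24 → (24,25).
Selected 5 shows.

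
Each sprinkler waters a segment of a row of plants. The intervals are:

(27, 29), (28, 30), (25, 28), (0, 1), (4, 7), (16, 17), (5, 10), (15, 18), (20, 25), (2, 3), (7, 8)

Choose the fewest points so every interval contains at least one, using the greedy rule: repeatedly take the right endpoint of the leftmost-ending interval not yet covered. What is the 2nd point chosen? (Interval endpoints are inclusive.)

Sorted: [0,1] [2,3] [4,7] [7,8] [5,10] [16,17] [15,18] [20,25] [25,28] [27,29] [28,30]
{[0,1]} hit by 1; {[2,3]} hit by 3; {[4,7],[7,8],[5,10]} hit by 7; {[16,17],[15,18]} hit by 17; {[20,25],[25,28]} hit by 25; {[27,29],[28,30]} hit by 29.
Points: 1, 3, 7, 17, 25, 29 (6 total).

3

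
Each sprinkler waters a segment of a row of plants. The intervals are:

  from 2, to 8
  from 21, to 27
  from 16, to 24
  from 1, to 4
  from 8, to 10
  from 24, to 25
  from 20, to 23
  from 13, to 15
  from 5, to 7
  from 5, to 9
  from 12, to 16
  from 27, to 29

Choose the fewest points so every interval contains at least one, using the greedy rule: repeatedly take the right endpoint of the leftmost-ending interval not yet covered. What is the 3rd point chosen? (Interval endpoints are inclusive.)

10

Sorted: [1,4] [5,7] [2,8] [5,9] [8,10] [13,15] [12,16] [20,23] [16,24] [24,25] [21,27] [27,29]
{[1,4]} hit by 4; {[5,7],[2,8],[5,9]} hit by 7; {[8,10]} hit by 10; {[13,15],[12,16]} hit by 15; {[20,23],[16,24]} hit by 23; {[24,25],[21,27]} hit by 25; {[27,29]} hit by 29.
Points: 4, 7, 10, 15, 23, 25, 29 (7 total).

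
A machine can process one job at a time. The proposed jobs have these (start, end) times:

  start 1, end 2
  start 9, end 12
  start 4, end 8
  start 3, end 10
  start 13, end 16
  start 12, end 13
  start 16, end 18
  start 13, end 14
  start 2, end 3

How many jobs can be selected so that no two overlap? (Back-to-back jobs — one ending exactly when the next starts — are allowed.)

Greedy by earliest finish: after sorting by end time, pick each interval compatible with the last pick.
Sorted by end: (1,2)  (2,3)  (4,8)  (3,10)  (9,12)  (12,13)  (13,14)  (13,16)  (16,18)
take (1,2); take (2,3); take (4,8); skip (3,10); take (9,12); take (12,13); take (13,14); take (16,18).
Selected 7 jobs.

7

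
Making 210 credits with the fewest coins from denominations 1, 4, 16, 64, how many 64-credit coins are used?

3

Use the largest denomination that fits, subtract, and repeat.
210 − 3×64→18 − 1×16→2 − 2×1→0
Count of 64: 3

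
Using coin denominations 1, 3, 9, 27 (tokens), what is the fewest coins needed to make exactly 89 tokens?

7

Use the largest denomination that fits, subtract, and repeat.
89 = 3×27 + 2×3 + 2×1
Total coins = 3 + 2 + 2 = 7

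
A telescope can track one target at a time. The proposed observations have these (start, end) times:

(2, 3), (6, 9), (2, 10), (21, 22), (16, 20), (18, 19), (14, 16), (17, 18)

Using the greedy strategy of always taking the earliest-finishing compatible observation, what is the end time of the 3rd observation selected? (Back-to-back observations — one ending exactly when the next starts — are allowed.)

16

Greedy by earliest finish: after sorting by end time, pick each interval compatible with the last pick.
Sorted by end: (2,3)  (6,9)  (2,10)  (14,16)  (17,18)  (18,19)  (16,20)  (21,22)
take (2,3); take (6,9); take (14,16); take (17,18); take (18,19); skip (16,20); take (21,22).
Selected: (2,3) (6,9) (14,16) (17,18) (18,19) (21,22)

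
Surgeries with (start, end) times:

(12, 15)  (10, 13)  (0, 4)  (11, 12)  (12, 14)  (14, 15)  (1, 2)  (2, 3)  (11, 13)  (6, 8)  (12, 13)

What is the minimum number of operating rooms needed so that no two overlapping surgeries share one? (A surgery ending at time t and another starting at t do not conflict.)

Count concurrent intervals with a sweep; the peak is the room count.
Events (time:±→running): 0:+→1 1:+→2 2:-→1 2:+→2 3:-→1 4:-→0 6:+→1 8:-→0 10:+→1 11:+→2 11:+→3 12:-→2 12:+→3 12:+→4 12:+→5 … peak 5.

5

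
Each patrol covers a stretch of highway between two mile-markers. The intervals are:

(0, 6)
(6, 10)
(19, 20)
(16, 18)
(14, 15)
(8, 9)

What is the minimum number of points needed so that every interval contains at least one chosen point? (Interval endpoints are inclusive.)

5

Sorted: [0,6] [8,9] [6,10] [14,15] [16,18] [19,20]
{[0,6]} hit by 6; {[8,9],[6,10]} hit by 9; {[14,15]} hit by 15; {[16,18]} hit by 18; {[19,20]} hit by 20.
Points: 6, 9, 15, 18, 20 (5 total).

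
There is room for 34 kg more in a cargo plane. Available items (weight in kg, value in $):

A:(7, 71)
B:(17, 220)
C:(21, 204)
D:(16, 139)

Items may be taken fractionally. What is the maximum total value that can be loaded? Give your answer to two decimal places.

Greedy by value/weight ratio, highest first.
Order: B (220/17=12.94) > A (71/7=10.14) > C (204/21=9.71) > D (139/16=8.69)
Fill: take B (17 @ 220) → take A (7 @ 71) → take 10/21 of C → 97.14; 34/34 used.
Total value = 388.14

388.14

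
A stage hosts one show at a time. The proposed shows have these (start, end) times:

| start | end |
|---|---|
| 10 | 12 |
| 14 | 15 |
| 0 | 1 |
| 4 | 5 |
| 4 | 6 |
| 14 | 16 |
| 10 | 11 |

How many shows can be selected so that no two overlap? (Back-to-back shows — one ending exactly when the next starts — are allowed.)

Greedy by earliest finish: after sorting by end time, pick each interval compatible with the last pick.
Sorted by end: (0,1)  (4,5)  (4,6)  (10,11)  (10,12)  (14,15)  (14,16)
take (0,1); take (4,5); take (10,11); skip (10,12); take (14,15).
Selected 4 shows.

4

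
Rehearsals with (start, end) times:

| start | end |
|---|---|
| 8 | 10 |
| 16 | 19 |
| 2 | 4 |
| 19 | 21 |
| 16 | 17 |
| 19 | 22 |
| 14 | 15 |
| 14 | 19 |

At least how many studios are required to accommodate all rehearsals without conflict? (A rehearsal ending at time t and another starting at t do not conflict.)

3

Count concurrent intervals with a sweep; the peak is the room count.
starts: [2, 8, 14, 14, 16, 16, 19, 19]
ends:   [4, 10, 15, 17, 19, 19, 21, 22]
s2→1 e4→0 s8→1 e10→0 s14→1 s14→2 e15→1 s16→2 s16→3  — peak 3.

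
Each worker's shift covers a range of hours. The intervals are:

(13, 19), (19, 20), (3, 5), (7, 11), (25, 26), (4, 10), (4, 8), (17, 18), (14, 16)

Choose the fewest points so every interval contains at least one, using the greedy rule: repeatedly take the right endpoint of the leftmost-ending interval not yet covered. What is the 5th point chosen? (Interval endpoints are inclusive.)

20

By right end: [3,5]  [4,8]  [4,10]  [7,11]  [14,16]  [17,18]  [13,19]  [19,20]  [25,26]
[3,5] uncovered → point at 5; [7,11] uncovered → point at 11; [14,16] uncovered → point at 16; [17,18] uncovered → point at 18; [19,20] uncovered → point at 20; [25,26] uncovered → point at 26.
Points: 5, 11, 16, 18, 20, 26 (6 total).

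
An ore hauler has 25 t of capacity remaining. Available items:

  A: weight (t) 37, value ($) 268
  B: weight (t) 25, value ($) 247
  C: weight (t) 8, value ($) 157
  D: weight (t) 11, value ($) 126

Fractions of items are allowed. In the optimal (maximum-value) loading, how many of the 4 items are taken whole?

Greedy by value/weight ratio, highest first.
Ratios (sorted): C 19.62, D 11.45, B 9.88, A 7.24
take C (8 @ 157); take D (11 @ 126); take 6/25 of B → 59.28. Capacity used 25/25.
2 item(s) taken whole; one partial (take 6/25 of B).

2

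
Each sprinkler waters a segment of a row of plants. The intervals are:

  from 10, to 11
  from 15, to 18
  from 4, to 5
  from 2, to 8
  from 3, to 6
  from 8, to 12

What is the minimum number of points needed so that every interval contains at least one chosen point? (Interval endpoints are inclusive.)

3

Sort by right endpoint; whenever an interval is uncovered, place a point at its right end.
Sorted: [4,5] [3,6] [2,8] [10,11] [8,12] [15,18]
{[4,5],[3,6],[2,8]} hit by 5; {[10,11],[8,12]} hit by 11; {[15,18]} hit by 18.
Points: 5, 11, 18 (3 total).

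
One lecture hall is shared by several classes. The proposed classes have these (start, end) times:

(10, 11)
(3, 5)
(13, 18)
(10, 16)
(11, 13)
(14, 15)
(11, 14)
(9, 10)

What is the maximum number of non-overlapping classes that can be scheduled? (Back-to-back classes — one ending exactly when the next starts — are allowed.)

By end time: (3,5), (9,10), (10,11), (11,13), (11,14), (14,15), (10,16), (13,18).
Pick (3,5); next start ≥ 5 → (9,10); next start ≥ 10 → (10,11); next start ≥ 11 → (11,13); next start ≥ 13 → (14,15).
Selected 5 classes.

5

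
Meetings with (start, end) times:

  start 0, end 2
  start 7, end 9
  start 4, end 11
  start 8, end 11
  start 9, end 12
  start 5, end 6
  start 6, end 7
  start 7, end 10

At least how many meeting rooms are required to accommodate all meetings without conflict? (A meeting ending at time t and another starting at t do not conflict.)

4

Count concurrent intervals with a sweep; the peak is the room count.
starts: [0, 4, 5, 6, 7, 7, 8, 9]
ends:   [2, 6, 7, 9, 10, 11, 11, 12]
s0→1 e2→0 s4→1 s5→2 e6→1 s6→2 e7→1 s7→2 s7→3 s8→4  — peak 4.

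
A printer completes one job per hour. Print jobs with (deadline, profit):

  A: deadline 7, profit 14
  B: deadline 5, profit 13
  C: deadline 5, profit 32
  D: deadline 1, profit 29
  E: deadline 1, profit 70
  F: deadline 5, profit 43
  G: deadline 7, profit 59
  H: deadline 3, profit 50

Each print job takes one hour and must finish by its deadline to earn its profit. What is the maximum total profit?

Take jobs in profit order; each goes to the latest open slot no later than its deadline.
By profit: E(d1,70), G(d7,59), H(d3,50), F(d5,43), C(d5,32), D(d1,29), A(d7,14), B(d5,13)
E→slot 1; G→slot 7; H→slot 3; F→slot 5; C→slot 4; D skipped; A→slot 6; B→slot 2.
Profit = 70 + 13 + 50 + 32 + 43 + 14 + 59 = 281

281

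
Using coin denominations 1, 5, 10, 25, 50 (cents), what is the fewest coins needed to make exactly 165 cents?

5

165 = 3×50 + 1×10 + 1×5
Total coins = 3 + 1 + 1 = 5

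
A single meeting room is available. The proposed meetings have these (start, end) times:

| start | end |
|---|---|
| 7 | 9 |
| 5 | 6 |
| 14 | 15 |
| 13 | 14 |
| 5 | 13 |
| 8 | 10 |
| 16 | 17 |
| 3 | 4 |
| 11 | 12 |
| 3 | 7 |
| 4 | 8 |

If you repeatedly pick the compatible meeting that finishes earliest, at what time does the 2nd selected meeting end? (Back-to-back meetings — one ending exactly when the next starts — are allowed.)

By end time: (3,4), (5,6), (3,7), (4,8), (7,9), (8,10), (11,12), (5,13), (13,14), (14,15), (16,17).
Pick (3,4); next start ≥ 4 → (5,6); next start ≥ 6 → (7,9); next start ≥ 9 → (11,12); next start ≥ 12 → (13,14); next start ≥ 14 → (14,15); next start ≥ 15 → (16,17).
Selected: (3,4) (5,6) (7,9) (11,12) (13,14) (14,15) (16,17)

6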